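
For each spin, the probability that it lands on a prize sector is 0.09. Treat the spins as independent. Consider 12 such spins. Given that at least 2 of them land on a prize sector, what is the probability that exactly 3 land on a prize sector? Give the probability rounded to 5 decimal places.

0.23280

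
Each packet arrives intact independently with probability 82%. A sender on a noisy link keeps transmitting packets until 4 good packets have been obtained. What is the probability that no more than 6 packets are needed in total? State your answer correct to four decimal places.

0.9241

Finishing within 6 packets ⇔ at least 4 successes in the first 6. With X ~ Binomial(6, 0.82), P(Y ≤ 6) = 1 − P(X ≤ 3).
  k=0: C(6,0)·0.82^0·0.18^6 = 0.000034
  k=1: C(6,1)·0.82^1·0.18^5 = 0.000930
  k=2: C(6,2)·0.82^2·0.18^4 = 0.010588
  k=3: C(6,3)·0.82^3·0.18^3 = 0.064312
1 − 0.075863 = 0.924137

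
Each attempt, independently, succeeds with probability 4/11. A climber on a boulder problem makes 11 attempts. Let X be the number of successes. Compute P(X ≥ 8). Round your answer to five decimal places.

0.01577

X ~ Binomial(11, 0.363636); P(X ≥ 8) = Σ C(11,k) p^k (1−p)^(11−k) over k:
  k=8: C(11,8)·0.363636^8·0.636364^3 = 0.0129999
  k=9: C(11,9)·0.363636^9·0.636364^2 = 0.0024762
  k=10: C(11,10)·0.363636^10·0.636364^1 = 0.0002830
  k=11: C(11,11)·0.363636^11·0.636364^0 = 0.0000147
Total = 0.0157737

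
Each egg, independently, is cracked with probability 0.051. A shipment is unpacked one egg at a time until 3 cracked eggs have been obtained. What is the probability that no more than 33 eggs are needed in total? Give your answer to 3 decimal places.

Finishing within 33 eggs ⇔ at least 3 successes in the first 33. With X ~ Binomial(33, 0.051), P(Y ≤ 33) = 1 − P(X ≤ 2).
  k=0: C(33,0)·0.051^0·0.949^33 = 0.17774
  k=1: C(33,1)·0.051^1·0.949^32 = 0.31521
  k=2: C(33,2)·0.051^2·0.949^31 = 0.27104
1 − 0.76399 = 0.23601

0.236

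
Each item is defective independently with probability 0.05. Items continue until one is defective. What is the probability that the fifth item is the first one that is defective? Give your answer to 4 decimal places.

Geometric (trials to first success), p = 0.05.
P(Y = 5) = (1−p)^4 · p = 0.81451 · 0.05 = 0.040725

0.0407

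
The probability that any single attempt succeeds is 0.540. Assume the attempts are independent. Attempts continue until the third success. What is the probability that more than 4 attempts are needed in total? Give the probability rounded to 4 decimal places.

Needing more than 4 attempts ⇔ fewer than 3 successes in the first 4. With X ~ Binomial(4, 0.54), P(Y > 4) = P(X ≤ 2).
  k=0: C(4,0)·0.54^0·0.46^4 = 0.044775
  k=1: C(4,1)·0.54^1·0.46^3 = 0.210246
  k=2: C(4,2)·0.54^2·0.46^2 = 0.370215
P(X ≤ 2) = 0.625236

0.6252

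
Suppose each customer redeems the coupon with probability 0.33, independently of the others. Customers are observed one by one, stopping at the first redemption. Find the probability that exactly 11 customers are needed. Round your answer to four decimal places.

0.0060

Geometric (trials to first success), p = 0.33.
P(Y = 11) = (1−p)^10 · p = 0.018228 · 0.33 = 0.006015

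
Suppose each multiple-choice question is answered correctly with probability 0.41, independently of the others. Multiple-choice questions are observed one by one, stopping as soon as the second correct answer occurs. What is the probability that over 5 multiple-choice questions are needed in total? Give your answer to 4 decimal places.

Needing more than 5 multiple-choice questions ⇔ fewer than 2 successes in the first 5. With X ~ Binomial(5, 0.41), P(Y > 5) = P(X ≤ 1).
  k=0: C(5,0)·0.41^0·0.59^5 = 0.071492
  k=1: C(5,1)·0.41^1·0.59^4 = 0.248406
P(X ≤ 1) = 0.319898

0.3199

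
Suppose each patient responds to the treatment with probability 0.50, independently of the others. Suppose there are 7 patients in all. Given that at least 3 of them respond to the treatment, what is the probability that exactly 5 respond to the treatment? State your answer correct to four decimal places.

X ~ Binomial(7, 0.50). Want P(X=5 | X≥3) = P(X=5) / P(X≥3).
P(X=5) = C(7,5)·0.50^5·0.50^2 = 0.164062
P(X≥3) = 1 − 0.007812 − 0.054688 − 0.164062 = 0.773438
Ratio = 0.164062 / 0.773438 = 0.212121

0.2121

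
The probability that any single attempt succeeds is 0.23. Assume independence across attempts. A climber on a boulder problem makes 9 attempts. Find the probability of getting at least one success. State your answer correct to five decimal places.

0.90485

P(at least one) = 1 − P(none) = 1 − (1 − 0.23)^9
= 1 − 0.0951517 = 0.9048483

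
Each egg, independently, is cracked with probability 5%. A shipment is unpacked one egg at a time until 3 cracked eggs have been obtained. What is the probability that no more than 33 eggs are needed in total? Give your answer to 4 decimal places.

Finishing within 33 eggs ⇔ at least 3 successes in the first 33. With X ~ Binomial(33, 0.05), P(Y ≤ 33) = 1 − P(X ≤ 2).
  k=0: C(33,0)·0.05^0·0.95^33 = 0.184026
  k=1: C(33,1)·0.05^1·0.95^32 = 0.319624
  k=2: C(33,2)·0.05^2·0.95^31 = 0.269157
1 − 0.772807 = 0.227193

0.2272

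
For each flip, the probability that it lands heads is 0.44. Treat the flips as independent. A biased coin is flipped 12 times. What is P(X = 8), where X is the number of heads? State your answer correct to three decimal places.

0.068

X ~ Binomial(n=12, p=0.44).
P(X=8) = C(12,8) · p^8 · (1−p)^4
= 495 · 0.0014048 · 0.098345 = 0.06839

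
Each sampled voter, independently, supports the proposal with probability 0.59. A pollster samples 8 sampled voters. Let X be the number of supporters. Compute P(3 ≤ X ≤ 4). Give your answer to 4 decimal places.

0.3729

X ~ Binomial(8, 0.59); P(3 ≤ X ≤ 4) = Σ C(8,k) p^k (1−p)^(8−k) over k:
  k=3: C(8,3)·0.59^3·0.41^5 = 0.133249
  k=4: C(8,4)·0.59^4·0.41^4 = 0.239685
Total = 0.372934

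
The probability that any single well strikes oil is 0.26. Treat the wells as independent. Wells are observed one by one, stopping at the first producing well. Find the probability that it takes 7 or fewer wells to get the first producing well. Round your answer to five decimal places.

0.87849

Y = number of wells to the first success; geometric, p = 0.26.
P(Y ≤ 7) = 1 − (1−p)^7 = 1 − 0.1215128 = 0.8784872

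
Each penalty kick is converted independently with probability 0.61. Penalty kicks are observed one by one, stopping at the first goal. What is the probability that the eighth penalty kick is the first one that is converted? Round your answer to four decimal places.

Geometric (trials to first success), p = 0.61.
P(Y = 8) = (1−p)^7 · p = 0.0013723 · 0.61 = 0.000837

0.0008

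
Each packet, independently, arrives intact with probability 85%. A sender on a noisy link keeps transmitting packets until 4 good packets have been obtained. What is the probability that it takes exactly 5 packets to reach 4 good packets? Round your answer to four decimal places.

0.3132

Y = trial on which the fourth success occurs; negative binomial, r=4, p=0.85.
P(Y=5) = C(4,3) · p^4 · (1−p)^1
= 4 · 0.52201 · 0.15 = 0.313204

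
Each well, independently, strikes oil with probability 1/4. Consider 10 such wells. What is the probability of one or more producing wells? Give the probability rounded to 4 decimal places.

P(at least one) = 1 − P(none) = 1 − (1 − 0.25)^10
= 1 − 0.056314 = 0.943686

0.9437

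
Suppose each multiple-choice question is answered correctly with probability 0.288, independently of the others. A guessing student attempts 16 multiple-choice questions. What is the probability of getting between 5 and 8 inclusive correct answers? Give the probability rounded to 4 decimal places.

0.4879

X ~ Binomial(16, 0.288); P(5 ≤ X ≤ 8) = Σ C(16,k) p^k (1−p)^(16−k) over k:
  k=5: C(16,5)·0.288^5·0.712^11 = 0.206312
  k=6: C(16,6)·0.288^6·0.712^10 = 0.152996
  k=7: C(16,7)·0.288^7·0.712^9 = 0.088408
  k=8: C(16,8)·0.288^8·0.712^8 = 0.040231
Total = 0.487947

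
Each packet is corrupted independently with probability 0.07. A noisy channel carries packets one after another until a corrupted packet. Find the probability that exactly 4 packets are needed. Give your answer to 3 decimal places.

0.056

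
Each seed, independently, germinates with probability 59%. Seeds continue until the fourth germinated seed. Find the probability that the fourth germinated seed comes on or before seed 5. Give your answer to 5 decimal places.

0.31990

Finishing within 5 seeds ⇔ at least 4 successes in the first 5. With X ~ Binomial(5, 0.59), P(Y ≤ 5) = 1 − P(X ≤ 3).
  k=0: C(5,0)·0.59^0·0.41^5 = 0.0115856
  k=1: C(5,1)·0.59^1·0.41^4 = 0.0833599
  k=2: C(5,2)·0.59^2·0.41^3 = 0.2399140
  k=3: C(5,3)·0.59^3·0.41^2 = 0.3452421
1 − 0.6801017 = 0.3198983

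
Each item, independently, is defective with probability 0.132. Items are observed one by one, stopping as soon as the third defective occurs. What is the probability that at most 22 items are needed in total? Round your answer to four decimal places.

0.5698

Finishing within 22 items ⇔ at least 3 successes in the first 22. With X ~ Binomial(22, 0.132), P(Y ≤ 22) = 1 − P(X ≤ 2).
  k=0: C(22,0)·0.132^0·0.868^22 = 0.044405
  k=1: C(22,1)·0.132^1·0.868^21 = 0.148563
  k=2: C(22,2)·0.132^2·0.868^20 = 0.237222
1 − 0.430190 = 0.569810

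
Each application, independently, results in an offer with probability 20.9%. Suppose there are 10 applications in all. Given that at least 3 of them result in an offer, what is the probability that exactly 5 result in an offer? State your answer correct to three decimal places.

X ~ Binomial(10, 0.209). Want P(X=5 | X≥3) = P(X=5) / P(X≥3).
P(X=5) = C(10,5)·0.209^5·0.791^5 = 0.03112
P(X≥3) = 1 − 0.09589 − 0.25336 − 0.30124 = 0.34951
Ratio = 0.03112 / 0.34951 = 0.08903

0.089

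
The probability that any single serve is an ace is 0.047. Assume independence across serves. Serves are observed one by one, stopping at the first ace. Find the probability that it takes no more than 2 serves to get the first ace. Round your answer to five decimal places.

Y = number of serves to the first success; geometric, p = 0.047.
P(Y ≤ 2) = 1 − (1−p)^2 = 1 − 0.9082090 = 0.0917910

0.09179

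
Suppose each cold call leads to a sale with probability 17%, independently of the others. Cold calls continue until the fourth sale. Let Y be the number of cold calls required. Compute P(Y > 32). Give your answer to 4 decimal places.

0.1827

Needing more than 32 cold calls ⇔ fewer than 4 successes in the first 32. With X ~ Binomial(32, 0.17), P(Y > 32) = P(X ≤ 3).
  k=0: C(32,0)·0.17^0·0.83^32 = 0.002573
  k=1: C(32,1)·0.17^1·0.83^31 = 0.016866
  k=2: C(32,2)·0.17^2·0.83^30 = 0.053545
  k=3: C(32,3)·0.17^3·0.83^29 = 0.109671
P(X ≤ 3) = 0.182656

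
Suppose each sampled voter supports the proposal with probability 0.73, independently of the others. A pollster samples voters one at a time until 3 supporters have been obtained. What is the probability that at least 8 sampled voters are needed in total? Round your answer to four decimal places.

0.0181

Needing more than 7 sampled voters ⇔ fewer than 3 successes in the first 7. With X ~ Binomial(7, 0.73), P(Y > 7) = P(X ≤ 2).
  k=0: C(7,0)·0.73^0·0.27^7 = 0.000105
  k=1: C(7,1)·0.73^1·0.27^6 = 0.001980
  k=2: C(7,2)·0.73^2·0.27^5 = 0.016058
P(X ≤ 2) = 0.018142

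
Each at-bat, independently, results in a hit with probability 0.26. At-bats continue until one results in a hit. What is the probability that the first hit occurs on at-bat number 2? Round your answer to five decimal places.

Geometric (trials to first success), p = 0.26.
P(Y = 2) = (1−p)^1 · p = 0.74 · 0.26 = 0.1924000

0.19240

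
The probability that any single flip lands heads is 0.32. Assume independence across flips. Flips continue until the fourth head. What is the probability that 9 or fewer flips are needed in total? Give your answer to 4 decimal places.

Finishing within 9 flips ⇔ at least 4 successes in the first 9. With X ~ Binomial(9, 0.32), P(Y ≤ 9) = 1 − P(X ≤ 3).
  k=0: C(9,0)·0.32^0·0.68^9 = 0.031087
  k=1: C(9,1)·0.32^1·0.68^8 = 0.131663
  k=2: C(9,2)·0.32^2·0.68^7 = 0.247836
  k=3: C(9,3)·0.32^3·0.68^6 = 0.272134
1 − 0.682720 = 0.317280

0.3173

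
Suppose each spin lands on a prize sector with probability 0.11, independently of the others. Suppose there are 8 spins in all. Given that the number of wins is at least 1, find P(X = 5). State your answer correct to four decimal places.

0.0010

X ~ Binomial(8, 0.11). Want P(X=5 | X≥1) = P(X=5) / P(X≥1).
P(X=5) = C(8,5)·0.11^5·0.89^3 = 0.000636
P(X≥1) = 1 − 0.393659 = 0.606341
Ratio = 0.000636 / 0.606341 = 0.001049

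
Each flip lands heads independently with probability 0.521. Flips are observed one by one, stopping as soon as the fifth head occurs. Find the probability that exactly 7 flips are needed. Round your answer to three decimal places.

Y = trial on which the fifth success occurs; negative binomial, r=5, p=0.521.
P(Y=7) = C(6,4) · p^5 · (1−p)^2
= 15 · 0.038387 · 0.22944 = 0.13211

0.132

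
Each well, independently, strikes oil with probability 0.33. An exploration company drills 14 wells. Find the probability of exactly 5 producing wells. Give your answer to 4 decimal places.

0.2132

X ~ Binomial(n=14, p=0.33).
P(X=5) = C(14,5) · p^5 · (1−p)^9
= 2002 · 0.0039135 · 0.027207 = 0.213161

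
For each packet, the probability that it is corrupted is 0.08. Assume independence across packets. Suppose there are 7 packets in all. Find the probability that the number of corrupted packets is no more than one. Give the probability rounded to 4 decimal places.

0.8974

X ~ Binomial(7, 0.08); P(X ≤ 1) = Σ C(7,k) p^k (1−p)^(7−k) over k:
  k=0: C(7,0)·0.08^0·0.92^7 = 0.557847
  k=1: C(7,1)·0.08^1·0.92^6 = 0.339559
Total = 0.897405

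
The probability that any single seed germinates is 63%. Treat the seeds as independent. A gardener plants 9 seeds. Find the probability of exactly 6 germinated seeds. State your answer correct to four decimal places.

X ~ Binomial(n=9, p=0.63).
P(X=6) = C(9,6) · p^6 · (1−p)^3
= 84 · 0.062524 · 0.050653 = 0.266028

0.2660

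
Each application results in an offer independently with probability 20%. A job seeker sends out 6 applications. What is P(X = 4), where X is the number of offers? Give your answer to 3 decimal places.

0.015

X ~ Binomial(n=6, p=0.20).
P(X=4) = C(6,4) · p^4 · (1−p)^2
= 15 · 0.0016 · 0.64 = 0.01536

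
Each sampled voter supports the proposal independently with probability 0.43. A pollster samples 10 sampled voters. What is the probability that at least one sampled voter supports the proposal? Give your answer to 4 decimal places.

P(at least one) = 1 − P(none) = 1 − (1 − 0.43)^10
= 1 − 0.003620 = 0.996380

0.9964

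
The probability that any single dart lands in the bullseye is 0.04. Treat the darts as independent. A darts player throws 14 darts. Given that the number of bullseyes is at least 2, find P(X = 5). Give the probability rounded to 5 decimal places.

0.00134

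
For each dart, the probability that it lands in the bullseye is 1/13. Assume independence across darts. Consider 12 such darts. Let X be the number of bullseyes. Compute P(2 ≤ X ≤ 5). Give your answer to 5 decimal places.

0.23448

X ~ Binomial(12, 0.076923); P(2 ≤ X ≤ 5) = Σ C(12,k) p^k (1−p)^(12−k) over k:
  k=2: C(12,2)·0.076923^2·0.923077^10 = 0.1754027
  k=3: C(12,3)·0.076923^3·0.923077^9 = 0.0487230
  k=4: C(12,4)·0.076923^4·0.923077^8 = 0.0091356
  k=5: C(12,5)·0.076923^5·0.923077^7 = 0.0012181
Total = 0.2344792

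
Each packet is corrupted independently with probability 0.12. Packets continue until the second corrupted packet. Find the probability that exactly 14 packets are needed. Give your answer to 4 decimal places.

0.0404

Y = trial on which the second success occurs; negative binomial, r=2, p=0.12.
P(Y=14) = C(13,1) · p^2 · (1−p)^12
= 13 · 0.0144 · 0.21567 = 0.040374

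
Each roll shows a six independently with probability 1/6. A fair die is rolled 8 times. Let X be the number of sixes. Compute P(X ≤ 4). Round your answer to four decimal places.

0.9954

X ~ Binomial(8, 0.166667); P(X ≤ 4) = Σ C(8,k) p^k (1−p)^(8−k) over k:
  k=0: C(8,0)·0.166667^0·0.833333^8 = 0.232568
  k=1: C(8,1)·0.166667^1·0.833333^7 = 0.372109
  k=2: C(8,2)·0.166667^2·0.833333^6 = 0.260476
  k=3: C(8,3)·0.166667^3·0.833333^5 = 0.104190
  k=4: C(8,4)·0.166667^4·0.833333^4 = 0.026048
Total = 0.995391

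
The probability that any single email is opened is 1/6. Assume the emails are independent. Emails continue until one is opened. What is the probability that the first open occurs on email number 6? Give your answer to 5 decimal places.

Geometric (trials to first success), p = 0.166667.
P(Y = 6) = (1−p)^5 · p = 0.40188 · 0.166667 = 0.0669796

0.06698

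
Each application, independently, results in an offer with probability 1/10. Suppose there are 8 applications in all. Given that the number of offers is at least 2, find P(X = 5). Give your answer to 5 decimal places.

X ~ Binomial(8, 0.10). Want P(X=5 | X≥2) = P(X=5) / P(X≥2).
P(X=5) = C(8,5)·0.10^5·0.90^3 = 0.0004082
P(X≥2) = 1 − 0.4304672 − 0.3826375 = 0.1868953
Ratio = 0.0004082 / 0.1868953 = 0.0021843

0.00218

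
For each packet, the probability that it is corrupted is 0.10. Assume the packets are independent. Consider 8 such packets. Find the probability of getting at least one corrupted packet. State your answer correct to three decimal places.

0.570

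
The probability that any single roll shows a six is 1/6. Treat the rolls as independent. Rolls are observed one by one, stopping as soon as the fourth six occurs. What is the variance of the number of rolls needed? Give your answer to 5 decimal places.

Y = total rolls until the fourth success; negative binomial with r=4, p=0.166667.
Var(Y) = r(1−p)/p² = 4·0.833333 / 0.166667² = 120.0000000

120.00000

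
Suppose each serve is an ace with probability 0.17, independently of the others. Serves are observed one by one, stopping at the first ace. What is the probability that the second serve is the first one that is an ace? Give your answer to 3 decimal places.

0.141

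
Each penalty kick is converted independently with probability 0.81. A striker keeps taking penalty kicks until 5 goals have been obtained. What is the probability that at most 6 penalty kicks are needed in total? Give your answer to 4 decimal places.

Finishing within 6 penalty kicks ⇔ at least 5 successes in the first 6. With X ~ Binomial(6, 0.81), P(Y ≤ 6) = 1 − P(X ≤ 4).
  k=0: C(6,0)·0.81^0·0.19^6 = 0.000047
  k=1: C(6,1)·0.81^1·0.19^5 = 0.001203
  k=2: C(6,2)·0.81^2·0.19^4 = 0.012826
  k=3: C(6,3)·0.81^3·0.19^3 = 0.072903
  k=4: C(6,4)·0.81^4·0.19^2 = 0.233098
1 − 0.320077 = 0.679923

0.6799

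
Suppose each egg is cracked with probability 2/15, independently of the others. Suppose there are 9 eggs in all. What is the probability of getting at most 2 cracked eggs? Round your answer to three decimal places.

X ~ Binomial(9, 0.133333); P(X ≤ 2) = Σ C(9,k) p^k (1−p)^(9−k) over k:
  k=0: C(9,0)·0.133333^0·0.866667^9 = 0.27585
  k=1: C(9,1)·0.133333^1·0.866667^8 = 0.38194
  k=2: C(9,2)·0.133333^2·0.866667^7 = 0.23504
Total = 0.89283

0.893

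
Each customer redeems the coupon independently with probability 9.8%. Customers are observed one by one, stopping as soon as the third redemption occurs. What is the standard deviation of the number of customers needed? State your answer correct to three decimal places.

16.786

Y = total customers until the third success; negative binomial with r=3, p=0.098.
SD(Y) = √[r(1−p)/p²] = √(281.75760) = 16.78564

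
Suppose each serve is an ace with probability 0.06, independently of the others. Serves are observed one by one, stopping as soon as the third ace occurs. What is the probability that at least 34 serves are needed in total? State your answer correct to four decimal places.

Needing more than 33 serves ⇔ fewer than 3 successes in the first 33. With X ~ Binomial(33, 0.06), P(Y > 33) = P(X ≤ 2).
  k=0: C(33,0)·0.06^0·0.94^33 = 0.129783
  k=1: C(33,1)·0.06^1·0.94^32 = 0.273374
  k=2: C(33,2)·0.06^2·0.94^31 = 0.279190
P(X ≤ 2) = 0.682347

0.6823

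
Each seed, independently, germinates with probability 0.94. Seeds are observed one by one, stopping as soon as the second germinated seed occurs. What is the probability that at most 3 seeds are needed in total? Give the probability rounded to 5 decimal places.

0.98963

Finishing within 3 seeds ⇔ at least 2 successes in the first 3. With X ~ Binomial(3, 0.94), P(Y ≤ 3) = 1 − P(X ≤ 1).
  k=0: C(3,0)·0.94^0·0.06^3 = 0.0002160
  k=1: C(3,1)·0.94^1·0.06^2 = 0.0101520
1 − 0.0103680 = 0.9896320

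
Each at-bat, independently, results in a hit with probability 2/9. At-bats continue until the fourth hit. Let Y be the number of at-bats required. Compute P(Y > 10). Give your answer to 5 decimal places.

0.83682

Needing more than 10 at-bats ⇔ fewer than 4 successes in the first 10. With X ~ Binomial(10, 0.222222), P(Y > 10) = P(X ≤ 3).
  k=0: C(10,0)·0.222222^0·0.777778^10 = 0.0810131
  k=1: C(10,1)·0.222222^1·0.777778^9 = 0.2314660
  k=2: C(10,2)·0.222222^2·0.777778^8 = 0.2975992
  k=3: C(10,3)·0.222222^3·0.777778^7 = 0.2267422
P(X ≤ 3) = 0.8368206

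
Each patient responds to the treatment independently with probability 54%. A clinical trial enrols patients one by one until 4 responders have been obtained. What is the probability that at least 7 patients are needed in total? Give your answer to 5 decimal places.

0.57859

Needing more than 6 patients ⇔ fewer than 4 successes in the first 6. With X ~ Binomial(6, 0.54), P(Y > 6) = P(X ≤ 3).
  k=0: C(6,0)·0.54^0·0.46^6 = 0.0094743
  k=1: C(6,1)·0.54^1·0.46^5 = 0.0667320
  k=2: C(6,2)·0.54^2·0.46^4 = 0.1958439
  k=3: C(6,3)·0.54^3·0.46^3 = 0.3065383
P(X ≤ 3) = 0.5785885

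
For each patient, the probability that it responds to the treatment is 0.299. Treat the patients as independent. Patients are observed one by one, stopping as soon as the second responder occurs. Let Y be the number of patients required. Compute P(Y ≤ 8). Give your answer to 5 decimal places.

0.74272

Finishing within 8 patients ⇔ at least 2 successes in the first 8. With X ~ Binomial(8, 0.299), P(Y ≤ 8) = 1 − P(X ≤ 1).
  k=0: C(8,0)·0.299^0·0.701^8 = 0.0583101
  k=1: C(8,1)·0.299^1·0.701^7 = 0.1989699
1 − 0.2572800 = 0.7427200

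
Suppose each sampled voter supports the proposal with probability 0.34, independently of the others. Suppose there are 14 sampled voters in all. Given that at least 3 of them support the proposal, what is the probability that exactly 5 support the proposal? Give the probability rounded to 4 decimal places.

X ~ Binomial(14, 0.34). Want P(X=5 | X≥3) = P(X=5) / P(X≥3).
P(X=5) = C(14,5)·0.34^5·0.66^9 = 0.216149
P(X≥3) = 1 − 0.002976 − 0.021462 − 0.071866 = 0.903695
Ratio = 0.216149 / 0.903695 = 0.239184

0.2392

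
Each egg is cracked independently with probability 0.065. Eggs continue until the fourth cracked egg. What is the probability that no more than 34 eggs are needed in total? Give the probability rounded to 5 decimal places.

Finishing within 34 eggs ⇔ at least 4 successes in the first 34. With X ~ Binomial(34, 0.065), P(Y ≤ 34) = 1 − P(X ≤ 3).
  k=0: C(34,0)·0.065^0·0.935^34 = 0.1017641
  k=1: C(34,1)·0.065^1·0.935^33 = 0.2405334
  k=2: C(34,2)·0.065^2·0.935^32 = 0.2759060
  k=3: C(34,3)·0.065^3·0.935^31 = 0.2045934
1 − 0.8227969 = 0.1772031

0.17720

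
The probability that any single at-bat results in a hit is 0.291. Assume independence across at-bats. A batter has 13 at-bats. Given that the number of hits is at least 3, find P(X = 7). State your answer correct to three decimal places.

0.050

X ~ Binomial(13, 0.291). Want P(X=7 | X≥3) = P(X=7) / P(X≥3).
P(X=7) = C(13,7)·0.291^7·0.709^6 = 0.03852
P(X≥3) = 1 − 0.01144 − 0.06104 − 0.15031 = 0.77721
Ratio = 0.03852 / 0.77721 = 0.04956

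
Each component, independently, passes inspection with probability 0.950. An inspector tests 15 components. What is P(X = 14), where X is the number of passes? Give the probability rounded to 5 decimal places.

0.36576

X ~ Binomial(n=15, p=0.95).
P(X=14) = C(15,14) · p^14 · (1−p)^1
= 15 · 0.48767 · 0.05 = 0.3657562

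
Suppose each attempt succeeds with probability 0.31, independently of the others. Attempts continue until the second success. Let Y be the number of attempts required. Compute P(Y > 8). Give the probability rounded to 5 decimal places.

Needing more than 8 attempts ⇔ fewer than 2 successes in the first 8. With X ~ Binomial(8, 0.31), P(Y > 8) = P(X ≤ 1).
  k=0: C(8,0)·0.31^0·0.69^8 = 0.0513798
  k=1: C(8,1)·0.31^1·0.69^7 = 0.1846696
P(X ≤ 1) = 0.2360494

0.23605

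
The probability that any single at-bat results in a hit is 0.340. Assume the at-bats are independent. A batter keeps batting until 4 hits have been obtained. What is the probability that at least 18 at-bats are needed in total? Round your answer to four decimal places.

0.1188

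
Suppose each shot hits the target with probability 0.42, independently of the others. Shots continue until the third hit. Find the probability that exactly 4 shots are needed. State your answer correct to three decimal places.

0.129

Y = trial on which the third success occurs; negative binomial, r=3, p=0.42.
P(Y=4) = C(3,2) · p^3 · (1−p)^1
= 3 · 0.074088 · 0.58 = 0.12891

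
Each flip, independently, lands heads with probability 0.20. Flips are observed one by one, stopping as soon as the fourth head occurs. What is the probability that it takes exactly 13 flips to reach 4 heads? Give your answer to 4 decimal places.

0.0472

Y = trial on which the fourth success occurs; negative binomial, r=4, p=0.20.
P(Y=13) = C(12,3) · p^4 · (1−p)^9
= 220 · 0.0016 · 0.13422 = 0.047245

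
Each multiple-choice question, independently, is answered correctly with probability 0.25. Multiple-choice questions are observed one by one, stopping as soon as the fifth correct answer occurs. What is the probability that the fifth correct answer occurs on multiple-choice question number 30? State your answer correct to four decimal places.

Y = trial on which the fifth success occurs; negative binomial, r=5, p=0.25.
P(Y=30) = C(29,4) · p^5 · (1−p)^25
= 23751 · 0.00097656 · 0.00075254 = 0.017455

0.0175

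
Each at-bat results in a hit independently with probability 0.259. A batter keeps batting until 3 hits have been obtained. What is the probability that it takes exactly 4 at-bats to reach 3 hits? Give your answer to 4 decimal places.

Y = trial on which the third success occurs; negative binomial, r=3, p=0.259.
P(Y=4) = C(3,2) · p^3 · (1−p)^1
= 3 · 0.017374 · 0.741 = 0.038622

0.0386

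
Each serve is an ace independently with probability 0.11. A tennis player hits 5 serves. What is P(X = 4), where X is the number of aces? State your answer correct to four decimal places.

X ~ Binomial(n=5, p=0.11).
P(X=4) = C(5,4) · p^4 · (1−p)^1
= 5 · 0.00014641 · 0.89 = 0.000652

0.0007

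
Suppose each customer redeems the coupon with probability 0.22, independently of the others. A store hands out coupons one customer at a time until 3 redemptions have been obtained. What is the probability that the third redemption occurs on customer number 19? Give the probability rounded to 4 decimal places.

Y = trial on which the third success occurs; negative binomial, r=3, p=0.22.
P(Y=19) = C(18,2) · p^3 · (1−p)^16
= 153 · 0.010648 · 0.018772 = 0.030583

0.0306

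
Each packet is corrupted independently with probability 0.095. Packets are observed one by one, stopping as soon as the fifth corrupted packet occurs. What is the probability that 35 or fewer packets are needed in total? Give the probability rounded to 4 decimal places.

Finishing within 35 packets ⇔ at least 5 successes in the first 35. With X ~ Binomial(35, 0.095), P(Y ≤ 35) = 1 − P(X ≤ 4).
  k=0: C(35,0)·0.095^0·0.905^35 = 0.030388
  k=1: C(35,1)·0.095^1·0.905^34 = 0.111646
  k=2: C(35,2)·0.095^2·0.905^33 = 0.199236
  k=3: C(35,3)·0.095^3·0.905^32 = 0.230057
  k=4: C(35,4)·0.095^4·0.905^31 = 0.193197
1 − 0.764523 = 0.235477

0.2355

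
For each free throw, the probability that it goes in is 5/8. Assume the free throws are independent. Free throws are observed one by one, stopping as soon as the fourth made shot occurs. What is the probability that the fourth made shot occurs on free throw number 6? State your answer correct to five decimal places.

0.21458

Y = trial on which the fourth success occurs; negative binomial, r=4, p=0.625.
P(Y=6) = C(5,3) · p^4 · (1−p)^2
= 10 · 0.15259 · 0.14062 = 0.2145767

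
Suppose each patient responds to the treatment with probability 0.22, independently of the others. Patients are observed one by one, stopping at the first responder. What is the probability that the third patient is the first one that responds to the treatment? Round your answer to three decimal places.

0.134

Geometric (trials to first success), p = 0.22.
P(Y = 3) = (1−p)^2 · p = 0.6084 · 0.22 = 0.13385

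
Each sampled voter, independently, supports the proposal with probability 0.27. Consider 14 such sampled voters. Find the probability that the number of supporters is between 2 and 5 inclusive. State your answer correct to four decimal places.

X ~ Binomial(14, 0.27); P(2 ≤ X ≤ 5) = Σ C(14,k) p^k (1−p)^(14−k) over k:
  k=2: C(14,2)·0.27^2·0.73^12 = 0.151930
  k=3: C(14,3)·0.27^3·0.73^11 = 0.224773
  k=4: C(14,4)·0.27^4·0.73^10 = 0.228622
  k=5: C(14,5)·0.27^5·0.73^9 = 0.169118
Total = 0.774442

0.7744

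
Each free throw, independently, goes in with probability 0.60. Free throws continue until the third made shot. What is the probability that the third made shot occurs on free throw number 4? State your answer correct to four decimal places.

0.2592

Y = trial on which the third success occurs; negative binomial, r=3, p=0.60.
P(Y=4) = C(3,2) · p^3 · (1−p)^1
= 3 · 0.216 · 0.4 = 0.259200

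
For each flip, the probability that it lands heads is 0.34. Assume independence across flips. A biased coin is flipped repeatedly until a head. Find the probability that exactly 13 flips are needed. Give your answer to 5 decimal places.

0.00232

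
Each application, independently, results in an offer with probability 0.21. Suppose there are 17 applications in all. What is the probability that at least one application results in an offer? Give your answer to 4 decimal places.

0.9818

P(at least one) = 1 − P(none) = 1 − (1 − 0.21)^17
= 1 − 0.018183 = 0.981817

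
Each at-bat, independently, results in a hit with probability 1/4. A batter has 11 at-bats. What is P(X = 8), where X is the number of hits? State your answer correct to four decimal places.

X ~ Binomial(n=11, p=0.25).
P(X=8) = C(11,8) · p^8 · (1−p)^3
= 165 · 1.5259e-05 · 0.42188 = 0.001062

0.0011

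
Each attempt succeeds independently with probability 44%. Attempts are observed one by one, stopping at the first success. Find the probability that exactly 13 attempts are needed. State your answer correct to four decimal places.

0.0004

Geometric (trials to first success), p = 0.44.
P(Y = 13) = (1−p)^12 · p = 0.00095117 · 0.44 = 0.000419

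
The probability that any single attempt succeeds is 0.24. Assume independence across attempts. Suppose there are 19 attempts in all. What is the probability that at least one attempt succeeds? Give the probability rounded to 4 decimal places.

P(at least one) = 1 − P(none) = 1 − (1 − 0.24)^19
= 1 − 0.005438 = 0.994562

0.9946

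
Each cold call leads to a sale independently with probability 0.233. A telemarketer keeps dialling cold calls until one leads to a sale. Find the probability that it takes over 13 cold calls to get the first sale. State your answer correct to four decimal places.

Y = number of cold calls to the first success; geometric, p = 0.233.
P(Y > 13) = P(first 13 all fail) = (1−p)^13 = 0.031794

0.0318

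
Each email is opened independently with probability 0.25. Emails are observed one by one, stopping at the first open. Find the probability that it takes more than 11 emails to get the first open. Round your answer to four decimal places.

Y = number of emails to the first success; geometric, p = 0.25.
P(Y > 11) = P(first 11 all fail) = (1−p)^11 = 0.042235

0.0422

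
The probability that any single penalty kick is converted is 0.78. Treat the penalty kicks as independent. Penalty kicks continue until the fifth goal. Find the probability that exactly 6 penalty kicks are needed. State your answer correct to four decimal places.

0.3176

Y = trial on which the fifth success occurs; negative binomial, r=5, p=0.78.
P(Y=6) = C(5,4) · p^5 · (1−p)^1
= 5 · 0.28872 · 0.22 = 0.317589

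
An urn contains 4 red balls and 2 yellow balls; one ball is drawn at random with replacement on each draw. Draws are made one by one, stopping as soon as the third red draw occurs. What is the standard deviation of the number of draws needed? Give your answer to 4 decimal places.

Y = total draws until the third success; negative binomial with r=3, p=0.666667.
SD(Y) = √[r(1−p)/p²] = √(2.250000) = 1.500000

1.5000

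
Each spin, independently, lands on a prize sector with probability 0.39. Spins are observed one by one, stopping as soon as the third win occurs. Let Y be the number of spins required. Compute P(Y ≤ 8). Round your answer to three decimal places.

Finishing within 8 spins ⇔ at least 3 successes in the first 8. With X ~ Binomial(8, 0.39), P(Y ≤ 8) = 1 − P(X ≤ 2).
  k=0: C(8,0)·0.39^0·0.61^8 = 0.01917
  k=1: C(8,1)·0.39^1·0.61^7 = 0.09805
  k=2: C(8,2)·0.39^2·0.61^6 = 0.21941
1 − 0.33664 = 0.66336

0.663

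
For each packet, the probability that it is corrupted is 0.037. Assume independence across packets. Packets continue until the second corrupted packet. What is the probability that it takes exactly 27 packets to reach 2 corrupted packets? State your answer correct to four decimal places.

0.0139

Y = trial on which the second success occurs; negative binomial, r=2, p=0.037.
P(Y=27) = C(26,1) · p^2 · (1−p)^25
= 26 · 0.001369 · 0.38963 = 0.013869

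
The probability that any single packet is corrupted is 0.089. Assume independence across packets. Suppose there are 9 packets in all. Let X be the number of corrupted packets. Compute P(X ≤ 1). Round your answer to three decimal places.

0.812

X ~ Binomial(9, 0.089); P(X ≤ 1) = Σ C(9,k) p^k (1−p)^(9−k) over k:
  k=0: C(9,0)·0.089^0·0.911^9 = 0.43218
  k=1: C(9,1)·0.089^1·0.911^8 = 0.38000
Total = 0.81218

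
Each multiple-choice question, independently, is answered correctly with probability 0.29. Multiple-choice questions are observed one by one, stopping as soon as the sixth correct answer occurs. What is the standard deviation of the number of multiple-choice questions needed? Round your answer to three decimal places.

7.117

Y = total multiple-choice questions until the sixth success; negative binomial with r=6, p=0.29.
SD(Y) = √[r(1−p)/p²] = √(50.65398) = 7.11716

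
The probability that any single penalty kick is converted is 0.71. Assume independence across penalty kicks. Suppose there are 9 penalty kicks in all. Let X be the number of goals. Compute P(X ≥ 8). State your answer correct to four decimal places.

X ~ Binomial(9, 0.71); P(X ≥ 8) = Σ C(9,k) p^k (1−p)^(9−k) over k:
  k=8: C(9,8)·0.71^8·0.29^1 = 0.168542
  k=9: C(9,9)·0.71^9·0.29^0 = 0.045849
Total = 0.214390

0.2144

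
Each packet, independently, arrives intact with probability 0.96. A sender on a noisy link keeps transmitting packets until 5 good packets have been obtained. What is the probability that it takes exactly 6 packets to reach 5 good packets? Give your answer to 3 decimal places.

Y = trial on which the fifth success occurs; negative binomial, r=5, p=0.96.
P(Y=6) = C(5,4) · p^5 · (1−p)^1
= 5 · 0.81537 · 0.04 = 0.16307

0.163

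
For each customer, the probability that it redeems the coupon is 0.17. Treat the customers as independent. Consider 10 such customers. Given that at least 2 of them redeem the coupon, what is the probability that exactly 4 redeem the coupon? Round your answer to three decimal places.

X ~ Binomial(10, 0.17). Want P(X=4 | X≥2) = P(X=4) / P(X≥2).
P(X=4) = C(10,4)·0.17^4·0.83^6 = 0.05734
P(X≥2) = 1 − 0.15516 − 0.31780 = 0.52704
Ratio = 0.05734 / 0.52704 = 0.10880

0.109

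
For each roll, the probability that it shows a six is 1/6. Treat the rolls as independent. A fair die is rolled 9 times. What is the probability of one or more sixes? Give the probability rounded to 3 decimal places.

0.806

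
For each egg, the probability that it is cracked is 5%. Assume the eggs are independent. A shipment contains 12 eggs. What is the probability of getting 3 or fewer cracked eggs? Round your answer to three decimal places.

X ~ Binomial(12, 0.05); P(X ≤ 3) = Σ C(12,k) p^k (1−p)^(12−k) over k:
  k=0: C(12,0)·0.05^0·0.95^12 = 0.54036
  k=1: C(12,1)·0.05^1·0.95^11 = 0.34128
  k=2: C(12,2)·0.05^2·0.95^10 = 0.09879
  k=3: C(12,3)·0.05^3·0.95^9 = 0.01733
Total = 0.99776

0.998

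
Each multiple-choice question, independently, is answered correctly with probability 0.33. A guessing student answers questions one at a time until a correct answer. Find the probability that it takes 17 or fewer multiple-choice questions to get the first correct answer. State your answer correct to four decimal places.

0.9989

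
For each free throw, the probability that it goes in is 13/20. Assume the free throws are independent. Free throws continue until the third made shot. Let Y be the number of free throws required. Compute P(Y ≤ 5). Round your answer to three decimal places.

0.765

Finishing within 5 free throws ⇔ at least 3 successes in the first 5. With X ~ Binomial(5, 0.65), P(Y ≤ 5) = 1 − P(X ≤ 2).
  k=0: C(5,0)·0.65^0·0.35^5 = 0.00525
  k=1: C(5,1)·0.65^1·0.35^4 = 0.04877
  k=2: C(5,2)·0.65^2·0.35^3 = 0.18115
1 − 0.23517 = 0.76483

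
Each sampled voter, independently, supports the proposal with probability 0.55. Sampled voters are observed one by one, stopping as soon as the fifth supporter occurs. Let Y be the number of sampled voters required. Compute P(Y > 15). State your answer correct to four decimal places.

Needing more than 15 sampled voters ⇔ fewer than 5 successes in the first 15. With X ~ Binomial(15, 0.55), P(Y > 15) = P(X ≤ 4).
  k=0: C(15,0)·0.55^0·0.45^15 = 0.000006
  k=1: C(15,1)·0.55^1·0.45^14 = 0.000115
  k=2: C(15,2)·0.55^2·0.45^13 = 0.000986
  k=3: C(15,3)·0.55^3·0.45^12 = 0.005220
  k=4: C(15,4)·0.55^4·0.45^11 = 0.019139
P(X ≤ 4) = 0.025466

0.0255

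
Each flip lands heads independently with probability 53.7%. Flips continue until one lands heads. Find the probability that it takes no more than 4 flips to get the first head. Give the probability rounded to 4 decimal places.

0.9540

Y = number of flips to the first success; geometric, p = 0.537.
P(Y ≤ 4) = 1 − (1−p)^4 = 1 − 0.045954 = 0.954046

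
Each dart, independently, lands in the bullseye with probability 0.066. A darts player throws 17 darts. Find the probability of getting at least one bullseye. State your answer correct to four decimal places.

0.6867

P(at least one) = 1 − P(none) = 1 − (1 − 0.066)^17
= 1 − 0.313254 = 0.686746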